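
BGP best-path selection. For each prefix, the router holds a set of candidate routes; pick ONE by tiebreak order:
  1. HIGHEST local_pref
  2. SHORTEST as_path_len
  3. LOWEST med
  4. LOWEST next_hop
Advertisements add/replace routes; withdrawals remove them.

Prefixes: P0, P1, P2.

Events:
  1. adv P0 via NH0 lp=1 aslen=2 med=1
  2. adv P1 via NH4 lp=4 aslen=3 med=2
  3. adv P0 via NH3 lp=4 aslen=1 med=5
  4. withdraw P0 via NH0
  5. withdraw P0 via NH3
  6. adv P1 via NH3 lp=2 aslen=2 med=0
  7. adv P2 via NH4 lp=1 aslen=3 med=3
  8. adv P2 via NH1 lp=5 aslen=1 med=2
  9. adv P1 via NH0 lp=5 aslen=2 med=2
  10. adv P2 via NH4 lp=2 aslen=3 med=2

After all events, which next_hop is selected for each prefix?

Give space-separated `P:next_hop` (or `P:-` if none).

Op 1: best P0=NH0 P1=- P2=-
Op 2: best P0=NH0 P1=NH4 P2=-
Op 3: best P0=NH3 P1=NH4 P2=-
Op 4: best P0=NH3 P1=NH4 P2=-
Op 5: best P0=- P1=NH4 P2=-
Op 6: best P0=- P1=NH4 P2=-
Op 7: best P0=- P1=NH4 P2=NH4
Op 8: best P0=- P1=NH4 P2=NH1
Op 9: best P0=- P1=NH0 P2=NH1
Op 10: best P0=- P1=NH0 P2=NH1

Answer: P0:- P1:NH0 P2:NH1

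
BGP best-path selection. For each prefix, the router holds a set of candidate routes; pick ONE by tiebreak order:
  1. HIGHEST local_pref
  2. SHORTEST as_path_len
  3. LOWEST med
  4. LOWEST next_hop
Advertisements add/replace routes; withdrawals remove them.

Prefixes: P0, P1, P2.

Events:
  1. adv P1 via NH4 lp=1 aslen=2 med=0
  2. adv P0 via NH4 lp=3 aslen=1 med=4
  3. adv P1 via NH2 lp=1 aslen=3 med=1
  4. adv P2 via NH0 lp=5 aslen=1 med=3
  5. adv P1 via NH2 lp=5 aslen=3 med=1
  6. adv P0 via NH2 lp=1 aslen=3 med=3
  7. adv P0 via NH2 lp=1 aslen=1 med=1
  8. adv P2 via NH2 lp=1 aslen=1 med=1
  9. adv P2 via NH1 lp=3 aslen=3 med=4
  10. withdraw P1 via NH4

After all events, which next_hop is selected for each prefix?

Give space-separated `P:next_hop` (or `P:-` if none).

Op 1: best P0=- P1=NH4 P2=-
Op 2: best P0=NH4 P1=NH4 P2=-
Op 3: best P0=NH4 P1=NH4 P2=-
Op 4: best P0=NH4 P1=NH4 P2=NH0
Op 5: best P0=NH4 P1=NH2 P2=NH0
Op 6: best P0=NH4 P1=NH2 P2=NH0
Op 7: best P0=NH4 P1=NH2 P2=NH0
Op 8: best P0=NH4 P1=NH2 P2=NH0
Op 9: best P0=NH4 P1=NH2 P2=NH0
Op 10: best P0=NH4 P1=NH2 P2=NH0

Answer: P0:NH4 P1:NH2 P2:NH0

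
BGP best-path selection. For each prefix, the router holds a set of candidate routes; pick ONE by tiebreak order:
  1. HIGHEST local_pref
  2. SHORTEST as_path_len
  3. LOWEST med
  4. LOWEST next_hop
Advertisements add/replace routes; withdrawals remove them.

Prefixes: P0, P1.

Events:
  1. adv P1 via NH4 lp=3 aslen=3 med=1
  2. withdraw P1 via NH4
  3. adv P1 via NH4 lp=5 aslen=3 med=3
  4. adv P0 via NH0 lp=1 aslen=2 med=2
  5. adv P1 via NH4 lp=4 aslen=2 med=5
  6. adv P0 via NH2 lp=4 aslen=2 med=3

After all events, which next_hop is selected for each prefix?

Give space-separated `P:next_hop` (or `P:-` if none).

Answer: P0:NH2 P1:NH4

Derivation:
Op 1: best P0=- P1=NH4
Op 2: best P0=- P1=-
Op 3: best P0=- P1=NH4
Op 4: best P0=NH0 P1=NH4
Op 5: best P0=NH0 P1=NH4
Op 6: best P0=NH2 P1=NH4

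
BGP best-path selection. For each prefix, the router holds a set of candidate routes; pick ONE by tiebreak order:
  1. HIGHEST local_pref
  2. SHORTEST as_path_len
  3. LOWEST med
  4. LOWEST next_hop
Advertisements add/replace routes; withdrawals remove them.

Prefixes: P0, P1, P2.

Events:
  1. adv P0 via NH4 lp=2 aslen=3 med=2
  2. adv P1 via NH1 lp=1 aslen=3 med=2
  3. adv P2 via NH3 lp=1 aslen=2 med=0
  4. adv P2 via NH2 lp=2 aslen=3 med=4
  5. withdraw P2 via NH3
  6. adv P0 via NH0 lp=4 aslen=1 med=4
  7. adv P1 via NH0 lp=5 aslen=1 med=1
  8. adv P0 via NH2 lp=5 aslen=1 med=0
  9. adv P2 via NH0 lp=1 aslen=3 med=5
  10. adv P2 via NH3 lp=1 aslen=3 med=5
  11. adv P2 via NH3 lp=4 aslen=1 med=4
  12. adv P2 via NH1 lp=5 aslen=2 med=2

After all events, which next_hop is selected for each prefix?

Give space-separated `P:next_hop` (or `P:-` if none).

Answer: P0:NH2 P1:NH0 P2:NH1

Derivation:
Op 1: best P0=NH4 P1=- P2=-
Op 2: best P0=NH4 P1=NH1 P2=-
Op 3: best P0=NH4 P1=NH1 P2=NH3
Op 4: best P0=NH4 P1=NH1 P2=NH2
Op 5: best P0=NH4 P1=NH1 P2=NH2
Op 6: best P0=NH0 P1=NH1 P2=NH2
Op 7: best P0=NH0 P1=NH0 P2=NH2
Op 8: best P0=NH2 P1=NH0 P2=NH2
Op 9: best P0=NH2 P1=NH0 P2=NH2
Op 10: best P0=NH2 P1=NH0 P2=NH2
Op 11: best P0=NH2 P1=NH0 P2=NH3
Op 12: best P0=NH2 P1=NH0 P2=NH1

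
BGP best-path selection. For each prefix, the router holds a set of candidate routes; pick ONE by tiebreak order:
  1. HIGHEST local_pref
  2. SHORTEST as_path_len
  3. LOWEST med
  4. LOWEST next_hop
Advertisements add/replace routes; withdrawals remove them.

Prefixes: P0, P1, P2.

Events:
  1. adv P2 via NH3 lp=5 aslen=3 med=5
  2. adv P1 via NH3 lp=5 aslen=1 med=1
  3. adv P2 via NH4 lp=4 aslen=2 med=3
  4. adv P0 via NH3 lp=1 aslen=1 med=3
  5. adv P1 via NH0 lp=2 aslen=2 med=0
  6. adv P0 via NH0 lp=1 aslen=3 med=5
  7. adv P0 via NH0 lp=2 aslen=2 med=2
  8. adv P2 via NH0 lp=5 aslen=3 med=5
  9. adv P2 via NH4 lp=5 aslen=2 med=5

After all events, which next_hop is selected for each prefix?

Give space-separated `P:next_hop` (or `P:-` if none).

Answer: P0:NH0 P1:NH3 P2:NH4

Derivation:
Op 1: best P0=- P1=- P2=NH3
Op 2: best P0=- P1=NH3 P2=NH3
Op 3: best P0=- P1=NH3 P2=NH3
Op 4: best P0=NH3 P1=NH3 P2=NH3
Op 5: best P0=NH3 P1=NH3 P2=NH3
Op 6: best P0=NH3 P1=NH3 P2=NH3
Op 7: best P0=NH0 P1=NH3 P2=NH3
Op 8: best P0=NH0 P1=NH3 P2=NH0
Op 9: best P0=NH0 P1=NH3 P2=NH4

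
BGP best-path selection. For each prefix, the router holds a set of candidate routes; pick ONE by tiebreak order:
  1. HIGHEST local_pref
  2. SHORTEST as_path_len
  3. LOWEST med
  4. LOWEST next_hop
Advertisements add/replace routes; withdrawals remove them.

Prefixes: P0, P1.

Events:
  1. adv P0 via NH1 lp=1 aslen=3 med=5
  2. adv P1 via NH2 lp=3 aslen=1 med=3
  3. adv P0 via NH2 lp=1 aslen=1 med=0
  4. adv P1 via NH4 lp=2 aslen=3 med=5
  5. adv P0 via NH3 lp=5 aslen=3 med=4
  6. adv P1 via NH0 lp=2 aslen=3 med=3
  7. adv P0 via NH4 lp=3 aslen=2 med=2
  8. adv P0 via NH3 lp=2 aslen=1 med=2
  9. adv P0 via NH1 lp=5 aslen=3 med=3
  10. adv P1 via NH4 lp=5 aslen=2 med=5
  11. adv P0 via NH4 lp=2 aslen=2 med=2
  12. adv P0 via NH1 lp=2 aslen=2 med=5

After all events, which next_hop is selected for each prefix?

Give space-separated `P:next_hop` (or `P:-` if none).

Op 1: best P0=NH1 P1=-
Op 2: best P0=NH1 P1=NH2
Op 3: best P0=NH2 P1=NH2
Op 4: best P0=NH2 P1=NH2
Op 5: best P0=NH3 P1=NH2
Op 6: best P0=NH3 P1=NH2
Op 7: best P0=NH3 P1=NH2
Op 8: best P0=NH4 P1=NH2
Op 9: best P0=NH1 P1=NH2
Op 10: best P0=NH1 P1=NH4
Op 11: best P0=NH1 P1=NH4
Op 12: best P0=NH3 P1=NH4

Answer: P0:NH3 P1:NH4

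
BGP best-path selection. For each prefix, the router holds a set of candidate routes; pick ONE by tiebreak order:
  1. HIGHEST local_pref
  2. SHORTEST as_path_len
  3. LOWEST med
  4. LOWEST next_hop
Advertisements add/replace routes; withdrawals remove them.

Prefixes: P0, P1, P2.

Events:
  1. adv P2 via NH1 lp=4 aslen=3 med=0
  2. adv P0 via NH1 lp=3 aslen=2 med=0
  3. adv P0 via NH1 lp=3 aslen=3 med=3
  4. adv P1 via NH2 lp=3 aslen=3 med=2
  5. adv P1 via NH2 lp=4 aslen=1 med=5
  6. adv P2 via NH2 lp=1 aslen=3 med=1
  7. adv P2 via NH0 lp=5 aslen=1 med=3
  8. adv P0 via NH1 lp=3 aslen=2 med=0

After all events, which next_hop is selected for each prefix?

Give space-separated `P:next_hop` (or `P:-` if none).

Answer: P0:NH1 P1:NH2 P2:NH0

Derivation:
Op 1: best P0=- P1=- P2=NH1
Op 2: best P0=NH1 P1=- P2=NH1
Op 3: best P0=NH1 P1=- P2=NH1
Op 4: best P0=NH1 P1=NH2 P2=NH1
Op 5: best P0=NH1 P1=NH2 P2=NH1
Op 6: best P0=NH1 P1=NH2 P2=NH1
Op 7: best P0=NH1 P1=NH2 P2=NH0
Op 8: best P0=NH1 P1=NH2 P2=NH0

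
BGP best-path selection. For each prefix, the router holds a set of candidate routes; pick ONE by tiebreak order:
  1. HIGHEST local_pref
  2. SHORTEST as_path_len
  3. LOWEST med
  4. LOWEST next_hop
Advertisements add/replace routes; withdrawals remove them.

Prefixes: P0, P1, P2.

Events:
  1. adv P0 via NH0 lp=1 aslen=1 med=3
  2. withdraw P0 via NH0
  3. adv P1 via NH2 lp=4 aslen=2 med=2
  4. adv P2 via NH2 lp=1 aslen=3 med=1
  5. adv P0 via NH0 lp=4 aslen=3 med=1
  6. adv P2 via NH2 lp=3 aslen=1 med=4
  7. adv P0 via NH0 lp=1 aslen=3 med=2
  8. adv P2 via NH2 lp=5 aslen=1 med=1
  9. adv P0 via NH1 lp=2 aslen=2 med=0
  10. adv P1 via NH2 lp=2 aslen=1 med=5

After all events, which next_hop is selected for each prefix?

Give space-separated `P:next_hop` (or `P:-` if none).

Op 1: best P0=NH0 P1=- P2=-
Op 2: best P0=- P1=- P2=-
Op 3: best P0=- P1=NH2 P2=-
Op 4: best P0=- P1=NH2 P2=NH2
Op 5: best P0=NH0 P1=NH2 P2=NH2
Op 6: best P0=NH0 P1=NH2 P2=NH2
Op 7: best P0=NH0 P1=NH2 P2=NH2
Op 8: best P0=NH0 P1=NH2 P2=NH2
Op 9: best P0=NH1 P1=NH2 P2=NH2
Op 10: best P0=NH1 P1=NH2 P2=NH2

Answer: P0:NH1 P1:NH2 P2:NH2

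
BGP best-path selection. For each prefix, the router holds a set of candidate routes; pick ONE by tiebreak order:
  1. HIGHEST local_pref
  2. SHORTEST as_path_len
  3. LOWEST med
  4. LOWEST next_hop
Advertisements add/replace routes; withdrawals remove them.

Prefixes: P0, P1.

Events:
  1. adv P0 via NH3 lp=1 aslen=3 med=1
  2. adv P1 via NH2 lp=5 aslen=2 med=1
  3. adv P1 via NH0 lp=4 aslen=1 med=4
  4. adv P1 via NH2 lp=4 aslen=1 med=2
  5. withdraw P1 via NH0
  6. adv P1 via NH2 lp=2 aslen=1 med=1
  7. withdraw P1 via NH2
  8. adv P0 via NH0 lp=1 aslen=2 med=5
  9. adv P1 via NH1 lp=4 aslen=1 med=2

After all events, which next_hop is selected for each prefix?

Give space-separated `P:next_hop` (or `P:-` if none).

Op 1: best P0=NH3 P1=-
Op 2: best P0=NH3 P1=NH2
Op 3: best P0=NH3 P1=NH2
Op 4: best P0=NH3 P1=NH2
Op 5: best P0=NH3 P1=NH2
Op 6: best P0=NH3 P1=NH2
Op 7: best P0=NH3 P1=-
Op 8: best P0=NH0 P1=-
Op 9: best P0=NH0 P1=NH1

Answer: P0:NH0 P1:NH1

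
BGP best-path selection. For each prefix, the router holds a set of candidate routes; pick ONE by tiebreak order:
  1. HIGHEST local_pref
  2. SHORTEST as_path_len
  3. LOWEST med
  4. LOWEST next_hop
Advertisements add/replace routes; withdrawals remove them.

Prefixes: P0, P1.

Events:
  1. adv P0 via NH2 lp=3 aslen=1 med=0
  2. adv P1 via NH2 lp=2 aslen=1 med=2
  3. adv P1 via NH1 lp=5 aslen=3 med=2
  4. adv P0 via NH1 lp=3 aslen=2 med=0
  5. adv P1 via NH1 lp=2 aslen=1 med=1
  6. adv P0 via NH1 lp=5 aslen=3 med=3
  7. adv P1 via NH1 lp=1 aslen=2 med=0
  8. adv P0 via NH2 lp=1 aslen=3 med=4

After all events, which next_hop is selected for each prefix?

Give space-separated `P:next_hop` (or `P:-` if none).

Op 1: best P0=NH2 P1=-
Op 2: best P0=NH2 P1=NH2
Op 3: best P0=NH2 P1=NH1
Op 4: best P0=NH2 P1=NH1
Op 5: best P0=NH2 P1=NH1
Op 6: best P0=NH1 P1=NH1
Op 7: best P0=NH1 P1=NH2
Op 8: best P0=NH1 P1=NH2

Answer: P0:NH1 P1:NH2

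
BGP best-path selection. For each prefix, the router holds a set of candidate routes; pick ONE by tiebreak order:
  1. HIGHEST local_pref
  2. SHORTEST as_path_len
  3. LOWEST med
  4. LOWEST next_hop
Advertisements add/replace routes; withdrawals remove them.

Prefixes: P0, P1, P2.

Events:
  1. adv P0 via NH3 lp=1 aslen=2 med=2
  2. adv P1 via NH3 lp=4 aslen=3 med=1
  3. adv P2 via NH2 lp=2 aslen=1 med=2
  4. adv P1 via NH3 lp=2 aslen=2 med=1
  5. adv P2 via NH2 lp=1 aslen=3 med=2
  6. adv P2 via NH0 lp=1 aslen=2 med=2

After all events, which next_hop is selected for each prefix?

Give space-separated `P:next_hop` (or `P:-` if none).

Op 1: best P0=NH3 P1=- P2=-
Op 2: best P0=NH3 P1=NH3 P2=-
Op 3: best P0=NH3 P1=NH3 P2=NH2
Op 4: best P0=NH3 P1=NH3 P2=NH2
Op 5: best P0=NH3 P1=NH3 P2=NH2
Op 6: best P0=NH3 P1=NH3 P2=NH0

Answer: P0:NH3 P1:NH3 P2:NH0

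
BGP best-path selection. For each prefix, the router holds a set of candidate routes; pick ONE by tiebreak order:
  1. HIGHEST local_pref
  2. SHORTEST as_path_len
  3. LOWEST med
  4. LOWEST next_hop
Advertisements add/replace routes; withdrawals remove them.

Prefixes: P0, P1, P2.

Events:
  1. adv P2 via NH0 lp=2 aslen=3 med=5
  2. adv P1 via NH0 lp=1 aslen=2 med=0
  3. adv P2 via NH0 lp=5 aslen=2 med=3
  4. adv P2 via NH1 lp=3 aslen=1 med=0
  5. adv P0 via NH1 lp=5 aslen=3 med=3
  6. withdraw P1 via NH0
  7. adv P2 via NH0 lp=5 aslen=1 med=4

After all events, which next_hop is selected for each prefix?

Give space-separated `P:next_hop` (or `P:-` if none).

Answer: P0:NH1 P1:- P2:NH0

Derivation:
Op 1: best P0=- P1=- P2=NH0
Op 2: best P0=- P1=NH0 P2=NH0
Op 3: best P0=- P1=NH0 P2=NH0
Op 4: best P0=- P1=NH0 P2=NH0
Op 5: best P0=NH1 P1=NH0 P2=NH0
Op 6: best P0=NH1 P1=- P2=NH0
Op 7: best P0=NH1 P1=- P2=NH0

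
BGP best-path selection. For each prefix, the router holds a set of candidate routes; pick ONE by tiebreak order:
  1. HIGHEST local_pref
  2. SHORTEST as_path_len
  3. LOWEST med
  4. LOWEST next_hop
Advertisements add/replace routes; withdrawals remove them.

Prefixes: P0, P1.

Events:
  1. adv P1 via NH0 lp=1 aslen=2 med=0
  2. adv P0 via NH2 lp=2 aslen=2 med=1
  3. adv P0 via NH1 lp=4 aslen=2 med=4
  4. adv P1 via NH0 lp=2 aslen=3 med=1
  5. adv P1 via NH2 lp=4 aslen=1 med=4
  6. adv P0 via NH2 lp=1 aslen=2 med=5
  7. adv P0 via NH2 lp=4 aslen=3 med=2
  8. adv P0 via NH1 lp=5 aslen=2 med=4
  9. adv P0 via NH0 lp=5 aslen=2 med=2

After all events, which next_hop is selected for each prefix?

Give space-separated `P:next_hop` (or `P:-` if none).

Op 1: best P0=- P1=NH0
Op 2: best P0=NH2 P1=NH0
Op 3: best P0=NH1 P1=NH0
Op 4: best P0=NH1 P1=NH0
Op 5: best P0=NH1 P1=NH2
Op 6: best P0=NH1 P1=NH2
Op 7: best P0=NH1 P1=NH2
Op 8: best P0=NH1 P1=NH2
Op 9: best P0=NH0 P1=NH2

Answer: P0:NH0 P1:NH2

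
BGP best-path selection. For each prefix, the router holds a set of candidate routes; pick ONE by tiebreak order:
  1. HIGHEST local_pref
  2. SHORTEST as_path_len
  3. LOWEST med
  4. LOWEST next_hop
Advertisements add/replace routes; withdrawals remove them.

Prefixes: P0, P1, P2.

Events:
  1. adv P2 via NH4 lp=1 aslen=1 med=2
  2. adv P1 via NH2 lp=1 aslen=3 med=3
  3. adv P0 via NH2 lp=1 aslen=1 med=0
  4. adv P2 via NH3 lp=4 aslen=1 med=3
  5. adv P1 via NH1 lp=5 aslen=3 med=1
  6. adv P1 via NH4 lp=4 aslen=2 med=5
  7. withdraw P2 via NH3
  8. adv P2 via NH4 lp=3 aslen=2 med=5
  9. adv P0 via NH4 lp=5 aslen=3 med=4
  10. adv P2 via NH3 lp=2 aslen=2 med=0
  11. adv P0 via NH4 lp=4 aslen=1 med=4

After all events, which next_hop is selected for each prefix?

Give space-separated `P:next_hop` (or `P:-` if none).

Op 1: best P0=- P1=- P2=NH4
Op 2: best P0=- P1=NH2 P2=NH4
Op 3: best P0=NH2 P1=NH2 P2=NH4
Op 4: best P0=NH2 P1=NH2 P2=NH3
Op 5: best P0=NH2 P1=NH1 P2=NH3
Op 6: best P0=NH2 P1=NH1 P2=NH3
Op 7: best P0=NH2 P1=NH1 P2=NH4
Op 8: best P0=NH2 P1=NH1 P2=NH4
Op 9: best P0=NH4 P1=NH1 P2=NH4
Op 10: best P0=NH4 P1=NH1 P2=NH4
Op 11: best P0=NH4 P1=NH1 P2=NH4

Answer: P0:NH4 P1:NH1 P2:NH4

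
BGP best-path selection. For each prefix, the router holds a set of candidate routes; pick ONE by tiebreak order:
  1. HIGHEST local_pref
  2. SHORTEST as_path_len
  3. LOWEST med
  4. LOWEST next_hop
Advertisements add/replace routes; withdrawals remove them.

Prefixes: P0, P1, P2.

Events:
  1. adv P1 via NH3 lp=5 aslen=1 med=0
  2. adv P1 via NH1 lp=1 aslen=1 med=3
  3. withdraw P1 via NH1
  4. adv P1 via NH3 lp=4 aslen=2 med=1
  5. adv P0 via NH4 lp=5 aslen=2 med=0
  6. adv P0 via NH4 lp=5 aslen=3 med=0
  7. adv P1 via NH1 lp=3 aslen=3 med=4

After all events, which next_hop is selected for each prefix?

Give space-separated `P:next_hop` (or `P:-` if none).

Op 1: best P0=- P1=NH3 P2=-
Op 2: best P0=- P1=NH3 P2=-
Op 3: best P0=- P1=NH3 P2=-
Op 4: best P0=- P1=NH3 P2=-
Op 5: best P0=NH4 P1=NH3 P2=-
Op 6: best P0=NH4 P1=NH3 P2=-
Op 7: best P0=NH4 P1=NH3 P2=-

Answer: P0:NH4 P1:NH3 P2:-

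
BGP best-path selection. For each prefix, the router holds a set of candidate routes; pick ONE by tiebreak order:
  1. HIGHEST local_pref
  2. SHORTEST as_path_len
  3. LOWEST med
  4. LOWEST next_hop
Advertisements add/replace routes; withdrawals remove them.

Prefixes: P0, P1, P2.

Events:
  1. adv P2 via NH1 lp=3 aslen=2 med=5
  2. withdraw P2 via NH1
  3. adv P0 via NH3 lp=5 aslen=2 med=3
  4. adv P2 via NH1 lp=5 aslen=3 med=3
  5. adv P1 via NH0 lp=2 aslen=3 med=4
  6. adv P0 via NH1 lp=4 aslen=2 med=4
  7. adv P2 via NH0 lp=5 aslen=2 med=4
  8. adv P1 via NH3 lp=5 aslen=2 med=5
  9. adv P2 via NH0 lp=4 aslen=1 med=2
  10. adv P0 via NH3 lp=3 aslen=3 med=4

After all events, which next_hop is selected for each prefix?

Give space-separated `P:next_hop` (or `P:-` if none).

Op 1: best P0=- P1=- P2=NH1
Op 2: best P0=- P1=- P2=-
Op 3: best P0=NH3 P1=- P2=-
Op 4: best P0=NH3 P1=- P2=NH1
Op 5: best P0=NH3 P1=NH0 P2=NH1
Op 6: best P0=NH3 P1=NH0 P2=NH1
Op 7: best P0=NH3 P1=NH0 P2=NH0
Op 8: best P0=NH3 P1=NH3 P2=NH0
Op 9: best P0=NH3 P1=NH3 P2=NH1
Op 10: best P0=NH1 P1=NH3 P2=NH1

Answer: P0:NH1 P1:NH3 P2:NH1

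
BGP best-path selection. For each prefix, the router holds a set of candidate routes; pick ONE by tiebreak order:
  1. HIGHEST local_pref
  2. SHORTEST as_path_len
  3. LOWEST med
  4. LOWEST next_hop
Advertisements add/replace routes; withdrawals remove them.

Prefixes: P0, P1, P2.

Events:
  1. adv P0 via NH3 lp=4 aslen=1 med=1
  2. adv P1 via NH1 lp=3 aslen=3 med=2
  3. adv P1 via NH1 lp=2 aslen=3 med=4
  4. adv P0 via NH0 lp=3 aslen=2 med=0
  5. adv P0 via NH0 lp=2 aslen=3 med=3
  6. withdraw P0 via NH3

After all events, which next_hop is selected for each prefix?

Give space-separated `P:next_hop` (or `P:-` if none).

Answer: P0:NH0 P1:NH1 P2:-

Derivation:
Op 1: best P0=NH3 P1=- P2=-
Op 2: best P0=NH3 P1=NH1 P2=-
Op 3: best P0=NH3 P1=NH1 P2=-
Op 4: best P0=NH3 P1=NH1 P2=-
Op 5: best P0=NH3 P1=NH1 P2=-
Op 6: best P0=NH0 P1=NH1 P2=-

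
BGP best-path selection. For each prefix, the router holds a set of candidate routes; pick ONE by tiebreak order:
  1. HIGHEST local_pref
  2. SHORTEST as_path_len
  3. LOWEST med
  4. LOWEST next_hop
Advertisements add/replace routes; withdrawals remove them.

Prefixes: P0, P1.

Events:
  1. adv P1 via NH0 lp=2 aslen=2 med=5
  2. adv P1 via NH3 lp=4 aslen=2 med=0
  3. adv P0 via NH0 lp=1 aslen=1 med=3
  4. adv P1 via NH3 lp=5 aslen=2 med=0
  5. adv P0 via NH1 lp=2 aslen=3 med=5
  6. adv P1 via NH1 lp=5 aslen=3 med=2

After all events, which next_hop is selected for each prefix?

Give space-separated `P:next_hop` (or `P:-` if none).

Op 1: best P0=- P1=NH0
Op 2: best P0=- P1=NH3
Op 3: best P0=NH0 P1=NH3
Op 4: best P0=NH0 P1=NH3
Op 5: best P0=NH1 P1=NH3
Op 6: best P0=NH1 P1=NH3

Answer: P0:NH1 P1:NH3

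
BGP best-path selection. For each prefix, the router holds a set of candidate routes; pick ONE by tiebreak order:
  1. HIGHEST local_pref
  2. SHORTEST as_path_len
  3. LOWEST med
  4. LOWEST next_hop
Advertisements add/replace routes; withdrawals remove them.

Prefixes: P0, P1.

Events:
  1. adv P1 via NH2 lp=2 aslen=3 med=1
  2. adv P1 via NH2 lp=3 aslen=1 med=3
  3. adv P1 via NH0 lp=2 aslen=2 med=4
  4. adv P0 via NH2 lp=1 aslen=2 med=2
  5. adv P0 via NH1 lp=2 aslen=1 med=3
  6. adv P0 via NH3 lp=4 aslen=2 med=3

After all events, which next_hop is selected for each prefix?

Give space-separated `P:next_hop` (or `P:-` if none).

Op 1: best P0=- P1=NH2
Op 2: best P0=- P1=NH2
Op 3: best P0=- P1=NH2
Op 4: best P0=NH2 P1=NH2
Op 5: best P0=NH1 P1=NH2
Op 6: best P0=NH3 P1=NH2

Answer: P0:NH3 P1:NH2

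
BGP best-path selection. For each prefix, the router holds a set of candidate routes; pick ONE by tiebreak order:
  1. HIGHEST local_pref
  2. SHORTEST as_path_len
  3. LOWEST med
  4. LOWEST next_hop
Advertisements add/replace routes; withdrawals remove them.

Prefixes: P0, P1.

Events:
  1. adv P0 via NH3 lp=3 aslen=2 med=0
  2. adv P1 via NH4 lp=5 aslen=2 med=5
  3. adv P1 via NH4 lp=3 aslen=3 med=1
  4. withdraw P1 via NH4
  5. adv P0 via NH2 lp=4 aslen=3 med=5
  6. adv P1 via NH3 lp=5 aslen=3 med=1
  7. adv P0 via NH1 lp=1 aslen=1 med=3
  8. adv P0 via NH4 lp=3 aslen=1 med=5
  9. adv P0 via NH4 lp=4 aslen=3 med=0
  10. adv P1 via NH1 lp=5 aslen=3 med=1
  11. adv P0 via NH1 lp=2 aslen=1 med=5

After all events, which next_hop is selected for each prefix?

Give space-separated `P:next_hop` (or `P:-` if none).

Answer: P0:NH4 P1:NH1

Derivation:
Op 1: best P0=NH3 P1=-
Op 2: best P0=NH3 P1=NH4
Op 3: best P0=NH3 P1=NH4
Op 4: best P0=NH3 P1=-
Op 5: best P0=NH2 P1=-
Op 6: best P0=NH2 P1=NH3
Op 7: best P0=NH2 P1=NH3
Op 8: best P0=NH2 P1=NH3
Op 9: best P0=NH4 P1=NH3
Op 10: best P0=NH4 P1=NH1
Op 11: best P0=NH4 P1=NH1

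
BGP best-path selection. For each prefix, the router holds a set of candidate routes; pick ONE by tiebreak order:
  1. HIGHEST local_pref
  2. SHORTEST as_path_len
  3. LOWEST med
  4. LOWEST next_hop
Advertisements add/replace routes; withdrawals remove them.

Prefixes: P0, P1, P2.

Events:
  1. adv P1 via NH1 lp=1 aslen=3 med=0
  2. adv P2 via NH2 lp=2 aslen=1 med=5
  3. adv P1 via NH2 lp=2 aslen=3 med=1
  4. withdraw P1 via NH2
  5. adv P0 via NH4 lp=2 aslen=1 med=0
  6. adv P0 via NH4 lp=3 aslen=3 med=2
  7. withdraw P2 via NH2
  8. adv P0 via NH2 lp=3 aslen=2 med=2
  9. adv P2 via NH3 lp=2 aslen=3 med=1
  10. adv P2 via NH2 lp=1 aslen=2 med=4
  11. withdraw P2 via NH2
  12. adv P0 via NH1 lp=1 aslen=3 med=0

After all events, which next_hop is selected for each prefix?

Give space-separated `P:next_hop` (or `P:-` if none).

Answer: P0:NH2 P1:NH1 P2:NH3

Derivation:
Op 1: best P0=- P1=NH1 P2=-
Op 2: best P0=- P1=NH1 P2=NH2
Op 3: best P0=- P1=NH2 P2=NH2
Op 4: best P0=- P1=NH1 P2=NH2
Op 5: best P0=NH4 P1=NH1 P2=NH2
Op 6: best P0=NH4 P1=NH1 P2=NH2
Op 7: best P0=NH4 P1=NH1 P2=-
Op 8: best P0=NH2 P1=NH1 P2=-
Op 9: best P0=NH2 P1=NH1 P2=NH3
Op 10: best P0=NH2 P1=NH1 P2=NH3
Op 11: best P0=NH2 P1=NH1 P2=NH3
Op 12: best P0=NH2 P1=NH1 P2=NH3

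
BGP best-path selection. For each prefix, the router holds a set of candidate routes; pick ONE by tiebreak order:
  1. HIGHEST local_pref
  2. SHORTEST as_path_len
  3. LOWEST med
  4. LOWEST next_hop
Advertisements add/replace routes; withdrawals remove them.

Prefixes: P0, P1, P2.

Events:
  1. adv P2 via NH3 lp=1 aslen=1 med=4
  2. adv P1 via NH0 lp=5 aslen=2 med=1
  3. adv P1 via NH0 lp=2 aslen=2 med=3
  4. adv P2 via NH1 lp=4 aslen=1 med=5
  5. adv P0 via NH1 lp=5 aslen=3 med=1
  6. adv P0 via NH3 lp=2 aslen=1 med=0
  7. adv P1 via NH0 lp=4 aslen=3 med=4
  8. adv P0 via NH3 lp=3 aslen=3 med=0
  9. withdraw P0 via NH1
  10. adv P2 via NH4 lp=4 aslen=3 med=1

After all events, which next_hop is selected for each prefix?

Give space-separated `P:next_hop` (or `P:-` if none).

Op 1: best P0=- P1=- P2=NH3
Op 2: best P0=- P1=NH0 P2=NH3
Op 3: best P0=- P1=NH0 P2=NH3
Op 4: best P0=- P1=NH0 P2=NH1
Op 5: best P0=NH1 P1=NH0 P2=NH1
Op 6: best P0=NH1 P1=NH0 P2=NH1
Op 7: best P0=NH1 P1=NH0 P2=NH1
Op 8: best P0=NH1 P1=NH0 P2=NH1
Op 9: best P0=NH3 P1=NH0 P2=NH1
Op 10: best P0=NH3 P1=NH0 P2=NH1

Answer: P0:NH3 P1:NH0 P2:NH1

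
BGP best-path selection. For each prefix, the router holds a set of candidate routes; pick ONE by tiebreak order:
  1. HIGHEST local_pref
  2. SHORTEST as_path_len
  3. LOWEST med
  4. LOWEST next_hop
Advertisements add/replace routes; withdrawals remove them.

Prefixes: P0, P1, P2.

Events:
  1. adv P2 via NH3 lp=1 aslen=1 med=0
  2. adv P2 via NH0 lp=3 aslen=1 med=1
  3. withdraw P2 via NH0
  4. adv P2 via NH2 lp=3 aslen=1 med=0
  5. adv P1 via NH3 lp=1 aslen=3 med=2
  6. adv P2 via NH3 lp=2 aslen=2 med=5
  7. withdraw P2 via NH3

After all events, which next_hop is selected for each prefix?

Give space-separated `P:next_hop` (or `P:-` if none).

Answer: P0:- P1:NH3 P2:NH2

Derivation:
Op 1: best P0=- P1=- P2=NH3
Op 2: best P0=- P1=- P2=NH0
Op 3: best P0=- P1=- P2=NH3
Op 4: best P0=- P1=- P2=NH2
Op 5: best P0=- P1=NH3 P2=NH2
Op 6: best P0=- P1=NH3 P2=NH2
Op 7: best P0=- P1=NH3 P2=NH2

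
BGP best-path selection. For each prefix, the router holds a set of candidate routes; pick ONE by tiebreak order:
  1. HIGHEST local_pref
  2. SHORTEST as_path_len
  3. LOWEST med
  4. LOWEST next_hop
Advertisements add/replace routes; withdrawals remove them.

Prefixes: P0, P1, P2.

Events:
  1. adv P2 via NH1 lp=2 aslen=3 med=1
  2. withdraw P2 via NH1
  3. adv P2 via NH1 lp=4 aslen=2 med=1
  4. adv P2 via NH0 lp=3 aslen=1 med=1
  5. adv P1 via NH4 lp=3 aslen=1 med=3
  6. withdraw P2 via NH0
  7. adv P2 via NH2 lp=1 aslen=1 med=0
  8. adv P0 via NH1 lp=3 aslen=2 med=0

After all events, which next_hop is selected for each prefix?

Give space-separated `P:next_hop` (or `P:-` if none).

Answer: P0:NH1 P1:NH4 P2:NH1

Derivation:
Op 1: best P0=- P1=- P2=NH1
Op 2: best P0=- P1=- P2=-
Op 3: best P0=- P1=- P2=NH1
Op 4: best P0=- P1=- P2=NH1
Op 5: best P0=- P1=NH4 P2=NH1
Op 6: best P0=- P1=NH4 P2=NH1
Op 7: best P0=- P1=NH4 P2=NH1
Op 8: best P0=NH1 P1=NH4 P2=NH1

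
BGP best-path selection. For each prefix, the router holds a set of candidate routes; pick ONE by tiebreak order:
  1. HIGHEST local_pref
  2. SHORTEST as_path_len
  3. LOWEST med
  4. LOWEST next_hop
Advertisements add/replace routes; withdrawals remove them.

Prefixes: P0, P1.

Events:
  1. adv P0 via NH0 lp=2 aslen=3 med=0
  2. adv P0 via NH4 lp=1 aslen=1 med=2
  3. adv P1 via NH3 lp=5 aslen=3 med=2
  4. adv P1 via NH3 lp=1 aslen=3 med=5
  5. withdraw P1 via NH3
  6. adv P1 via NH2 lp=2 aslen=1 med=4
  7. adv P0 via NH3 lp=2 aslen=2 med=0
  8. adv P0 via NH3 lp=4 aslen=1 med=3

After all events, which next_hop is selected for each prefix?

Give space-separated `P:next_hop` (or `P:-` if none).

Op 1: best P0=NH0 P1=-
Op 2: best P0=NH0 P1=-
Op 3: best P0=NH0 P1=NH3
Op 4: best P0=NH0 P1=NH3
Op 5: best P0=NH0 P1=-
Op 6: best P0=NH0 P1=NH2
Op 7: best P0=NH3 P1=NH2
Op 8: best P0=NH3 P1=NH2

Answer: P0:NH3 P1:NH2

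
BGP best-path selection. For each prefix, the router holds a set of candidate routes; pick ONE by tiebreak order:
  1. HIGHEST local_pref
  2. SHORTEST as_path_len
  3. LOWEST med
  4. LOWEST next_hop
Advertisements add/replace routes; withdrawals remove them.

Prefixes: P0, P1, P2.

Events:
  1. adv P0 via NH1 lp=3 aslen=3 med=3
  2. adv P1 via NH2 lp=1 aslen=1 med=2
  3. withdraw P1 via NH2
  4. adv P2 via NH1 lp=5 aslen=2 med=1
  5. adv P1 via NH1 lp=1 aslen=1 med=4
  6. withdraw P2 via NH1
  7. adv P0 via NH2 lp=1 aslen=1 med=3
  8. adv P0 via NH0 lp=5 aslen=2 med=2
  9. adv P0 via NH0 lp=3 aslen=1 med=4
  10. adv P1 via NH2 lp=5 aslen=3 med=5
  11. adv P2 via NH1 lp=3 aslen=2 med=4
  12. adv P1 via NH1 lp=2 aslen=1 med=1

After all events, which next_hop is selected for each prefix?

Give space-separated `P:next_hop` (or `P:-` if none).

Answer: P0:NH0 P1:NH2 P2:NH1

Derivation:
Op 1: best P0=NH1 P1=- P2=-
Op 2: best P0=NH1 P1=NH2 P2=-
Op 3: best P0=NH1 P1=- P2=-
Op 4: best P0=NH1 P1=- P2=NH1
Op 5: best P0=NH1 P1=NH1 P2=NH1
Op 6: best P0=NH1 P1=NH1 P2=-
Op 7: best P0=NH1 P1=NH1 P2=-
Op 8: best P0=NH0 P1=NH1 P2=-
Op 9: best P0=NH0 P1=NH1 P2=-
Op 10: best P0=NH0 P1=NH2 P2=-
Op 11: best P0=NH0 P1=NH2 P2=NH1
Op 12: best P0=NH0 P1=NH2 P2=NH1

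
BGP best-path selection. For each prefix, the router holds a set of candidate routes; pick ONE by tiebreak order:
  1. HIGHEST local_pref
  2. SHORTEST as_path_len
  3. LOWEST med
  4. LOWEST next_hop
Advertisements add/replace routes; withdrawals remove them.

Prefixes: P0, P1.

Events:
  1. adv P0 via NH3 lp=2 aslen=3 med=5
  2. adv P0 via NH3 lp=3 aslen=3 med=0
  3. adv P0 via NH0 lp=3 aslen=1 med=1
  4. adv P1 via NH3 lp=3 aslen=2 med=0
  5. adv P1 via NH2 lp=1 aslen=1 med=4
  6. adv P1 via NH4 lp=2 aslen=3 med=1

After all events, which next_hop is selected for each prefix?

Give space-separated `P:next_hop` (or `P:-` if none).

Op 1: best P0=NH3 P1=-
Op 2: best P0=NH3 P1=-
Op 3: best P0=NH0 P1=-
Op 4: best P0=NH0 P1=NH3
Op 5: best P0=NH0 P1=NH3
Op 6: best P0=NH0 P1=NH3

Answer: P0:NH0 P1:NH3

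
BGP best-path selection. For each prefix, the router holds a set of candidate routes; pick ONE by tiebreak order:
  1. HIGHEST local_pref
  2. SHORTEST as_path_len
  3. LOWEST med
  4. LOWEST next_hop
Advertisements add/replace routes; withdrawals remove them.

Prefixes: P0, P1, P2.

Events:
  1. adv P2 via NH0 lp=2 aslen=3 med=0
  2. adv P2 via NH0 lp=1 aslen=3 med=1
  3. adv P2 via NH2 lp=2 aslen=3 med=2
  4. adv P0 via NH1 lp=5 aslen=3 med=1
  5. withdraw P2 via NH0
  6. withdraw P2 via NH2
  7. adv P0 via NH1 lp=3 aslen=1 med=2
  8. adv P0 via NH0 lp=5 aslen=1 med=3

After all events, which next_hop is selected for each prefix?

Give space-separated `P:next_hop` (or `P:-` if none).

Answer: P0:NH0 P1:- P2:-

Derivation:
Op 1: best P0=- P1=- P2=NH0
Op 2: best P0=- P1=- P2=NH0
Op 3: best P0=- P1=- P2=NH2
Op 4: best P0=NH1 P1=- P2=NH2
Op 5: best P0=NH1 P1=- P2=NH2
Op 6: best P0=NH1 P1=- P2=-
Op 7: best P0=NH1 P1=- P2=-
Op 8: best P0=NH0 P1=- P2=-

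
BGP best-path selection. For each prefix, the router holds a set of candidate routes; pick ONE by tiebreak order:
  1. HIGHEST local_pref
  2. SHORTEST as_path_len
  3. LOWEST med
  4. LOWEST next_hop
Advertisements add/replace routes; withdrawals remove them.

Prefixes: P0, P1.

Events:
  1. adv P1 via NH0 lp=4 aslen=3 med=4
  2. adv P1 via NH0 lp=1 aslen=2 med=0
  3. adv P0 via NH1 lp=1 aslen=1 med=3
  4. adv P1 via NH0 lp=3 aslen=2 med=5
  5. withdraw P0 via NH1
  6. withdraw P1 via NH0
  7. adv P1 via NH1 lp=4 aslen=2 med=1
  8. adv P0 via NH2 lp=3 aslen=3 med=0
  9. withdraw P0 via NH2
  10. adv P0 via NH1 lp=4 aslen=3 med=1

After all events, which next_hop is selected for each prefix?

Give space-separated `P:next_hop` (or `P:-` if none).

Op 1: best P0=- P1=NH0
Op 2: best P0=- P1=NH0
Op 3: best P0=NH1 P1=NH0
Op 4: best P0=NH1 P1=NH0
Op 5: best P0=- P1=NH0
Op 6: best P0=- P1=-
Op 7: best P0=- P1=NH1
Op 8: best P0=NH2 P1=NH1
Op 9: best P0=- P1=NH1
Op 10: best P0=NH1 P1=NH1

Answer: P0:NH1 P1:NH1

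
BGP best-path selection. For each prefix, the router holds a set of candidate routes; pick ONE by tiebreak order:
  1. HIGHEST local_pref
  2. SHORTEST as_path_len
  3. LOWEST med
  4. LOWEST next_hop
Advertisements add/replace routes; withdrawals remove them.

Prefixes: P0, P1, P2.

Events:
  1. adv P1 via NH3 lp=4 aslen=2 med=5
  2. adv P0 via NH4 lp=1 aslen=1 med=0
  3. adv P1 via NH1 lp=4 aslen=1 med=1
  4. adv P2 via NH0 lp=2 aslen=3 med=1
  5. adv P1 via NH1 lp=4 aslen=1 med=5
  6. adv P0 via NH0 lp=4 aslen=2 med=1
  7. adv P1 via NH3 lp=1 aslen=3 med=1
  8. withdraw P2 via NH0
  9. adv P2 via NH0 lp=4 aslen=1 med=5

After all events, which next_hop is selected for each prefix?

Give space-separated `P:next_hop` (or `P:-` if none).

Op 1: best P0=- P1=NH3 P2=-
Op 2: best P0=NH4 P1=NH3 P2=-
Op 3: best P0=NH4 P1=NH1 P2=-
Op 4: best P0=NH4 P1=NH1 P2=NH0
Op 5: best P0=NH4 P1=NH1 P2=NH0
Op 6: best P0=NH0 P1=NH1 P2=NH0
Op 7: best P0=NH0 P1=NH1 P2=NH0
Op 8: best P0=NH0 P1=NH1 P2=-
Op 9: best P0=NH0 P1=NH1 P2=NH0

Answer: P0:NH0 P1:NH1 P2:NH0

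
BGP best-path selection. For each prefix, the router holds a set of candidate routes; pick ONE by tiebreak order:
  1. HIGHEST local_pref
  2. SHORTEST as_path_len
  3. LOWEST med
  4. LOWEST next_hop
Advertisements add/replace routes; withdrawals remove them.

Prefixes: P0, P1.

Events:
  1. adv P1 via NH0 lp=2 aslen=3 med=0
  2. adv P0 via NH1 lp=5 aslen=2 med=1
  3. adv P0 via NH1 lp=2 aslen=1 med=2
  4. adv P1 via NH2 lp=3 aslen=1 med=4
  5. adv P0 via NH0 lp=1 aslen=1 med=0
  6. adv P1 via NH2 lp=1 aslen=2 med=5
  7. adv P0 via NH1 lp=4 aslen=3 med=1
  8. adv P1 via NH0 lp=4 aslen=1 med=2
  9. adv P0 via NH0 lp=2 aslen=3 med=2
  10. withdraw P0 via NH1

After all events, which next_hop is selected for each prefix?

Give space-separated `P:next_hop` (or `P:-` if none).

Op 1: best P0=- P1=NH0
Op 2: best P0=NH1 P1=NH0
Op 3: best P0=NH1 P1=NH0
Op 4: best P0=NH1 P1=NH2
Op 5: best P0=NH1 P1=NH2
Op 6: best P0=NH1 P1=NH0
Op 7: best P0=NH1 P1=NH0
Op 8: best P0=NH1 P1=NH0
Op 9: best P0=NH1 P1=NH0
Op 10: best P0=NH0 P1=NH0

Answer: P0:NH0 P1:NH0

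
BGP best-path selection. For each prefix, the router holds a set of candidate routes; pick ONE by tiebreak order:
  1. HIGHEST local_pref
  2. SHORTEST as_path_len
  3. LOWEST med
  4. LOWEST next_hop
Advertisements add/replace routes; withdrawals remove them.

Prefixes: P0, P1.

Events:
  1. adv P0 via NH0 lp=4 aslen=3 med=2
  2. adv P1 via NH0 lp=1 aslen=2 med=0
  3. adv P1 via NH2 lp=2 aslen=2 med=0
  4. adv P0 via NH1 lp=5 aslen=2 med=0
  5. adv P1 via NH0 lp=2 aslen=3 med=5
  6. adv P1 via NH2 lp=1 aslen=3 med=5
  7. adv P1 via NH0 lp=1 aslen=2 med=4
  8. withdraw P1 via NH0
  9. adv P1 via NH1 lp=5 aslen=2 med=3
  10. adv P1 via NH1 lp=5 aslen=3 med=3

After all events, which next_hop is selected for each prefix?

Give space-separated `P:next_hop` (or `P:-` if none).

Op 1: best P0=NH0 P1=-
Op 2: best P0=NH0 P1=NH0
Op 3: best P0=NH0 P1=NH2
Op 4: best P0=NH1 P1=NH2
Op 5: best P0=NH1 P1=NH2
Op 6: best P0=NH1 P1=NH0
Op 7: best P0=NH1 P1=NH0
Op 8: best P0=NH1 P1=NH2
Op 9: best P0=NH1 P1=NH1
Op 10: best P0=NH1 P1=NH1

Answer: P0:NH1 P1:NH1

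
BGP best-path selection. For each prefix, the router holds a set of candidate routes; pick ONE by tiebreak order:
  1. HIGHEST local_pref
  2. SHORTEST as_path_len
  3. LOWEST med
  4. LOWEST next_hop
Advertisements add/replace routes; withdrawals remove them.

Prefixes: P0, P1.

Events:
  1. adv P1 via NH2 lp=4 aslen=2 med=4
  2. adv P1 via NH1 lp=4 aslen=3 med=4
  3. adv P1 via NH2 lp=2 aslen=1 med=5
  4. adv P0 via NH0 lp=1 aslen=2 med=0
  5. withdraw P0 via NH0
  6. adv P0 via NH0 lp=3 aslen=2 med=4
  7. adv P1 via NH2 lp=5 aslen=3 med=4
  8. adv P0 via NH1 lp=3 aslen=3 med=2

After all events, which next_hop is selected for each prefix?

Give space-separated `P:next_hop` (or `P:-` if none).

Answer: P0:NH0 P1:NH2

Derivation:
Op 1: best P0=- P1=NH2
Op 2: best P0=- P1=NH2
Op 3: best P0=- P1=NH1
Op 4: best P0=NH0 P1=NH1
Op 5: best P0=- P1=NH1
Op 6: best P0=NH0 P1=NH1
Op 7: best P0=NH0 P1=NH2
Op 8: best P0=NH0 P1=NH2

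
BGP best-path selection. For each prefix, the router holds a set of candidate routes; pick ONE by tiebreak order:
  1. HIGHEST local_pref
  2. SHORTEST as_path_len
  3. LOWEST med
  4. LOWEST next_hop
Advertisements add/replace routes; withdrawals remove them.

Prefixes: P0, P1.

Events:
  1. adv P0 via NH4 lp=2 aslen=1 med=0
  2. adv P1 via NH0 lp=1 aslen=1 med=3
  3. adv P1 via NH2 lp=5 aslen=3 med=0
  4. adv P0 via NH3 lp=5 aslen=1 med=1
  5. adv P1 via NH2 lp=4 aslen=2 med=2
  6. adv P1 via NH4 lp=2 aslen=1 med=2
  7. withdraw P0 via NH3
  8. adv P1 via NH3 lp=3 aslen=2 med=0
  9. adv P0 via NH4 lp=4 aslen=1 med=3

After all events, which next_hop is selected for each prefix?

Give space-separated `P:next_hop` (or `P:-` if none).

Answer: P0:NH4 P1:NH2

Derivation:
Op 1: best P0=NH4 P1=-
Op 2: best P0=NH4 P1=NH0
Op 3: best P0=NH4 P1=NH2
Op 4: best P0=NH3 P1=NH2
Op 5: best P0=NH3 P1=NH2
Op 6: best P0=NH3 P1=NH2
Op 7: best P0=NH4 P1=NH2
Op 8: best P0=NH4 P1=NH2
Op 9: best P0=NH4 P1=NH2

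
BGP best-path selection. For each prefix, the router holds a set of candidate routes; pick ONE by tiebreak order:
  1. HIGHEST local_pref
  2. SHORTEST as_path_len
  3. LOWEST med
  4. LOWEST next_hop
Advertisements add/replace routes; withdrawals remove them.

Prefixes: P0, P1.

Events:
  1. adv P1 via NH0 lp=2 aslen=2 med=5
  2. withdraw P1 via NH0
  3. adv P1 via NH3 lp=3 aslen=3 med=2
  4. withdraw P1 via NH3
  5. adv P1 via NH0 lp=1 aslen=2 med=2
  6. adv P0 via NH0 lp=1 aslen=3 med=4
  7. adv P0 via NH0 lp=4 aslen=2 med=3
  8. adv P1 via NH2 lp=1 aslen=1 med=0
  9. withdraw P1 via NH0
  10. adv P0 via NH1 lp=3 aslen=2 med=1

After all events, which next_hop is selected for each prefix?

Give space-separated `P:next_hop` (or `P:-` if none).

Op 1: best P0=- P1=NH0
Op 2: best P0=- P1=-
Op 3: best P0=- P1=NH3
Op 4: best P0=- P1=-
Op 5: best P0=- P1=NH0
Op 6: best P0=NH0 P1=NH0
Op 7: best P0=NH0 P1=NH0
Op 8: best P0=NH0 P1=NH2
Op 9: best P0=NH0 P1=NH2
Op 10: best P0=NH0 P1=NH2

Answer: P0:NH0 P1:NH2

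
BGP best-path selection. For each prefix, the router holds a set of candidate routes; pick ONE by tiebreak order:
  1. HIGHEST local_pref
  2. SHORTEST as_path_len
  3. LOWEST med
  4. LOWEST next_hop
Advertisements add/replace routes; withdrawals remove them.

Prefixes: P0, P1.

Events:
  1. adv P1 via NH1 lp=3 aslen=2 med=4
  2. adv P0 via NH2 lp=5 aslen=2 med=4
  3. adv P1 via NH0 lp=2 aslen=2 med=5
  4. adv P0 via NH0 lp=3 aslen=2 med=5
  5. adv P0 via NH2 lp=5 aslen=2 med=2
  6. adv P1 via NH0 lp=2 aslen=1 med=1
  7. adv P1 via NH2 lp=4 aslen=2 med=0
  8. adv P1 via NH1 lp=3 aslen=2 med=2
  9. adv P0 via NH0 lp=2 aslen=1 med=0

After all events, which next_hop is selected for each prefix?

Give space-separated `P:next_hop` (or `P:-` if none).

Op 1: best P0=- P1=NH1
Op 2: best P0=NH2 P1=NH1
Op 3: best P0=NH2 P1=NH1
Op 4: best P0=NH2 P1=NH1
Op 5: best P0=NH2 P1=NH1
Op 6: best P0=NH2 P1=NH1
Op 7: best P0=NH2 P1=NH2
Op 8: best P0=NH2 P1=NH2
Op 9: best P0=NH2 P1=NH2

Answer: P0:NH2 P1:NH2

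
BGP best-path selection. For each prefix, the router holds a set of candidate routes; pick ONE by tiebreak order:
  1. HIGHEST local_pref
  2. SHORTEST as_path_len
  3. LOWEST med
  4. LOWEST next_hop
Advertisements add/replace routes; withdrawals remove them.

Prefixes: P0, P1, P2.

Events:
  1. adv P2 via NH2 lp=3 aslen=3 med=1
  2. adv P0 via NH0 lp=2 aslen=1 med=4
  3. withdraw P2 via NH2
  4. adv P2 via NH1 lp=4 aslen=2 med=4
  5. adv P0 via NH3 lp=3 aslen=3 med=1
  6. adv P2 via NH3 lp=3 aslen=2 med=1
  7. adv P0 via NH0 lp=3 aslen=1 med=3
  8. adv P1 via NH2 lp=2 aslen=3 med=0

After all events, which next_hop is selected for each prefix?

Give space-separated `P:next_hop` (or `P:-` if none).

Answer: P0:NH0 P1:NH2 P2:NH1

Derivation:
Op 1: best P0=- P1=- P2=NH2
Op 2: best P0=NH0 P1=- P2=NH2
Op 3: best P0=NH0 P1=- P2=-
Op 4: best P0=NH0 P1=- P2=NH1
Op 5: best P0=NH3 P1=- P2=NH1
Op 6: best P0=NH3 P1=- P2=NH1
Op 7: best P0=NH0 P1=- P2=NH1
Op 8: best P0=NH0 P1=NH2 P2=NH1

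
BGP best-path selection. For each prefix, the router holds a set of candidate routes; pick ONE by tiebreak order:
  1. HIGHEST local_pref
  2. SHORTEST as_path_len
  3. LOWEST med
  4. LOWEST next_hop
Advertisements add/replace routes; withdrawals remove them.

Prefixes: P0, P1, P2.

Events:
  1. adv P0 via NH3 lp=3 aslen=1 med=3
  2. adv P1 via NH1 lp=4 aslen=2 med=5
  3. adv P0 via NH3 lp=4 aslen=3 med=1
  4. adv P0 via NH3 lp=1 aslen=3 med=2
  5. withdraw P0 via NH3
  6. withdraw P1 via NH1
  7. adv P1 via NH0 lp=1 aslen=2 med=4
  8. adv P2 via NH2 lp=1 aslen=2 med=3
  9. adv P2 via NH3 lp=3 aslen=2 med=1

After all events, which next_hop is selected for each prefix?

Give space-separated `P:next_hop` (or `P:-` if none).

Op 1: best P0=NH3 P1=- P2=-
Op 2: best P0=NH3 P1=NH1 P2=-
Op 3: best P0=NH3 P1=NH1 P2=-
Op 4: best P0=NH3 P1=NH1 P2=-
Op 5: best P0=- P1=NH1 P2=-
Op 6: best P0=- P1=- P2=-
Op 7: best P0=- P1=NH0 P2=-
Op 8: best P0=- P1=NH0 P2=NH2
Op 9: best P0=- P1=NH0 P2=NH3

Answer: P0:- P1:NH0 P2:NH3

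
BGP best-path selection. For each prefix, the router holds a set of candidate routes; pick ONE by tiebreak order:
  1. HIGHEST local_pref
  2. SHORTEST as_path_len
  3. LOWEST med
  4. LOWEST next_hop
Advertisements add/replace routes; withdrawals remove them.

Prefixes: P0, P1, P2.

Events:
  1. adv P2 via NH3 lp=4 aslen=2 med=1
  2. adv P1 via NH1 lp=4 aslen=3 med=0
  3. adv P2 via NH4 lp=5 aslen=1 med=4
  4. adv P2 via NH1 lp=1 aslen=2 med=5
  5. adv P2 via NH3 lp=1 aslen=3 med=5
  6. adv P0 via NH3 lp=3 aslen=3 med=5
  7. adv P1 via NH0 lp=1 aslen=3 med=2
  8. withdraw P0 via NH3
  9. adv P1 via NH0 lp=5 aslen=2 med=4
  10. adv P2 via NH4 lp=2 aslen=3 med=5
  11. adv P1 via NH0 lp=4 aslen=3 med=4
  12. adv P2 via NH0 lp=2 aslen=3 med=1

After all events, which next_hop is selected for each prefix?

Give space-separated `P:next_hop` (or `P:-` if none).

Answer: P0:- P1:NH1 P2:NH0

Derivation:
Op 1: best P0=- P1=- P2=NH3
Op 2: best P0=- P1=NH1 P2=NH3
Op 3: best P0=- P1=NH1 P2=NH4
Op 4: best P0=- P1=NH1 P2=NH4
Op 5: best P0=- P1=NH1 P2=NH4
Op 6: best P0=NH3 P1=NH1 P2=NH4
Op 7: best P0=NH3 P1=NH1 P2=NH4
Op 8: best P0=- P1=NH1 P2=NH4
Op 9: best P0=- P1=NH0 P2=NH4
Op 10: best P0=- P1=NH0 P2=NH4
Op 11: best P0=- P1=NH1 P2=NH4
Op 12: best P0=- P1=NH1 P2=NH0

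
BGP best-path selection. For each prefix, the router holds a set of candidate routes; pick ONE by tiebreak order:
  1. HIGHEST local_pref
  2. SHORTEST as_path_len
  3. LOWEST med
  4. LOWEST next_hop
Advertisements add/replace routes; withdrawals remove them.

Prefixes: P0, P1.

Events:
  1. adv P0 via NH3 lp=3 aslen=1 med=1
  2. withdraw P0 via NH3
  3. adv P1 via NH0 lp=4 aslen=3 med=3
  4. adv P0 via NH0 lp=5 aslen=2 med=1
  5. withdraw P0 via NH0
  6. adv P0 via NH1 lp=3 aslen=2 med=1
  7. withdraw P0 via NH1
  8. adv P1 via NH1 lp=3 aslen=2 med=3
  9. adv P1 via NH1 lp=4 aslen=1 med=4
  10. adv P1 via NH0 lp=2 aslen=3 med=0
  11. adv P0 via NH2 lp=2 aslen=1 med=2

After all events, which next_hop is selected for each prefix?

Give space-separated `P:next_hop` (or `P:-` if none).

Op 1: best P0=NH3 P1=-
Op 2: best P0=- P1=-
Op 3: best P0=- P1=NH0
Op 4: best P0=NH0 P1=NH0
Op 5: best P0=- P1=NH0
Op 6: best P0=NH1 P1=NH0
Op 7: best P0=- P1=NH0
Op 8: best P0=- P1=NH0
Op 9: best P0=- P1=NH1
Op 10: best P0=- P1=NH1
Op 11: best P0=NH2 P1=NH1

Answer: P0:NH2 P1:NH1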